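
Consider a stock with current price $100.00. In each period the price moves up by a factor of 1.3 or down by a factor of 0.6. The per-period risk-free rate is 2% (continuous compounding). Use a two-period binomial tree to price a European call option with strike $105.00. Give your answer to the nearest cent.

$22.16

Risk-neutral probability p = (e^0.02 − 0.6)/(1.3 − 0.6) = 0.4202/0.7000 = 0.6003
Terminal stock prices: S_uu = 169, S_ud = 78, S_dd = 36
Terminal payoffs (S − K): max(64, 0) = 64, max(-27, 0) = 0, max(-69, 0) = 0
Node u (S = 130): V_u = e^(−0.02)·[0.6003·64.0000 + 0.3997·0.0000] = 37.6577
Node d (S = 60): V_d = e^(−0.02)·[0.6003·0.0000 + 0.3997·0.0000] = 0.0000
Node 0 (S = 100): V_0 = e^(−0.02)·[0.6003·37.6577 + 0.3997·0.0000] = 22.1578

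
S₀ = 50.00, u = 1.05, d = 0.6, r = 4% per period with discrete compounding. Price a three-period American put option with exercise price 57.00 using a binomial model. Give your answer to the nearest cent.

Risk-neutral probability p = (1 + 0.04 − 0.6)/(1.05 − 0.6) = 0.4400/0.4500 = 0.9778
Terminal stock prices: S_uuu = 57.88, S_uud = 33.07, S_udd = 18.9, S_ddd = 10.8
Terminal payoffs (K − S): max(-0.8813, 0) = 0, max(23.93, 0) = 23.93, max(38.1, 0) = 38.1, max(46.2, 0) = 46.2
Node uu (S = 55.12): continuation = 1/1.04·[0.9778·0.0000 + 0.0222·23.9250] = 0.5112; exercise value = 1.8750 > continuation, so V_uu = 1.8750 (exercise)
Node ud (S = 31.5): continuation = 1/1.04·[0.9778·23.9250 + 0.0222·38.1000] = 23.3077; exercise value = 25.5000 > continuation, so V_ud = 25.5000 (exercise)
Node dd (S = 18): continuation = 1/1.04·[0.9778·38.1000 + 0.0222·46.2000] = 36.8077; exercise value = 39.0000 > continuation, so V_dd = 39.0000 (exercise)
Node u (S = 52.5): continuation = 1/1.04·[0.9778·1.8750 + 0.0222·25.5000] = 2.3077; exercise value = 4.5000 > continuation, so V_u = 4.5000 (exercise)
Node d (S = 30): continuation = 1/1.04·[0.9778·25.5000 + 0.0222·39.0000] = 24.8077; exercise value = 27.0000 > continuation, so V_d = 27.0000 (exercise)
Node 0 (S = 50): continuation = 1/1.04·[0.9778·4.5000 + 0.0222·27.0000] = 4.8077; exercise value = 7.0000 > continuation, so V_0 = 7.0000 (exercise)

7.00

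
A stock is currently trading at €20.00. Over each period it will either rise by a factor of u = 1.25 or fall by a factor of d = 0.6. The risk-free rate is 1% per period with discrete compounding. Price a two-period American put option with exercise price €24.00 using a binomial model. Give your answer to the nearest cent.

Risk-neutral probability p = (1 + 0.01 − 0.6)/(1.25 − 0.6) = 0.4100/0.6500 = 0.6308
Terminal stock prices: S_uu = 31.25, S_ud = 15, S_dd = 7.2
Terminal payoffs (K − S): max(-7.25, 0) = 0, max(9, 0) = 9, max(16.8, 0) = 16.8
Node u (S = 25): continuation = 1/1.01·[0.6308·0.0000 + 0.3692·9.0000] = 3.2902; exercise value = 0.0000 ≤ continuation, so V_u = 3.2902
Node d (S = 12): continuation = 1/1.01·[0.6308·9.0000 + 0.3692·16.8000] = 11.7624; exercise value = 12.0000 > continuation, so V_d = 12.0000 (exercise)
Node 0 (S = 20): continuation = 1/1.01·[0.6308·3.2902 + 0.3692·12.0000] = 6.4417; exercise value = 4.0000 ≤ continuation, so V_0 = 6.4417

€6.44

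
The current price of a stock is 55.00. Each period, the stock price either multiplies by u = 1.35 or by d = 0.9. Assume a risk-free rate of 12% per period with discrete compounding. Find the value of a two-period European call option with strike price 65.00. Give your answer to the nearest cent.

7.44

Risk-neutral probability p = (1 + 0.12 − 0.9)/(1.35 − 0.9) = 0.2200/0.4500 = 0.4889
Terminal stock prices: S_uu = 100.2, S_ud = 66.83, S_dd = 44.55
Terminal payoffs (S − K): max(35.24, 0) = 35.24, max(1.825, 0) = 1.825, max(-20.45, 0) = 0
Node u (S = 74.25): V_u = 1/1.12·[0.4889·35.2375 + 0.5111·1.8250] = 16.2143
Node d (S = 49.5): V_d = 1/1.12·[0.4889·1.8250 + 0.5111·0.0000] = 0.7966
Node 0 (S = 55): V_0 = 1/1.12·[0.4889·16.2143 + 0.5111·0.7966] = 7.4412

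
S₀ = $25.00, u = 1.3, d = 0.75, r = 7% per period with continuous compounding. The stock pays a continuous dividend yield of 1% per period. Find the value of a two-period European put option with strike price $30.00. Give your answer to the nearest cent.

$5.00

Per-period risk-free factor R = e^0.07 = 1.0725; dividend-adjusted growth = e^(0.07−0.01) = 1.0618.
Risk-neutral probability p = (1.0618 − 0.75)/(1.3 − 0.75) = 0.3118/0.5500 = 0.5670
Terminal stock prices: S_uu = 42.25, S_ud = 24.38, S_dd = 14.06
Terminal payoffs (K − S): max(-12.25, 0) = 0, max(5.625, 0) = 5.625, max(15.94, 0) = 15.94
Node u (S = 32.5): V_u = e^(−0.07)·[0.5670·0.0000 + 0.4330·5.6250] = 2.2711
Node d (S = 18.75): V_d = e^(−0.07)·[0.5670·5.6250 + 0.4330·15.9375] = 9.4084
Node 0 (S = 25): V_0 = e^(−0.07)·[0.5670·2.2711 + 0.4330·9.4084] = 4.9992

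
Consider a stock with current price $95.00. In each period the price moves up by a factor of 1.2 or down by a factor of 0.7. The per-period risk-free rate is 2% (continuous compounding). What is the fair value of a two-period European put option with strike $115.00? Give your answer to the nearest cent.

Risk-neutral probability p = (e^0.02 − 0.7)/(1.2 − 0.7) = 0.3202/0.5000 = 0.6404
Terminal stock prices: S_uu = 136.8, S_ud = 79.8, S_dd = 46.55
Terminal payoffs (K − S): max(-21.8, 0) = 0, max(35.2, 0) = 35.2, max(68.45, 0) = 68.45
Node u (S = 114): V_u = e^(−0.02)·[0.6404·0.0000 + 0.3596·35.2000] = 12.4072
Node d (S = 66.5): V_d = e^(−0.02)·[0.6404·35.2000 + 0.3596·68.4500] = 46.2228
Node 0 (S = 95): V_0 = e^(−0.02)·[0.6404·12.4072 + 0.3596·46.2228] = 24.0807

$24.08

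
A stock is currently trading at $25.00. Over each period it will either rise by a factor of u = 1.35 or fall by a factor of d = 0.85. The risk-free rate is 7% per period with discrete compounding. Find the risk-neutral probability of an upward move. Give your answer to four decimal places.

Risk-neutral probability p = (1 + 0.07 − 0.85)/(1.35 − 0.85) = 0.2200/0.5000 = 0.4400

p = 0.4400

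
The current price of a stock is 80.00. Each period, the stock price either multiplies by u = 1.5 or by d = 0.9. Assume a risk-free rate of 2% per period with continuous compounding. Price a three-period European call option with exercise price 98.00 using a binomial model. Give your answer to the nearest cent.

Risk-neutral probability p = (e^0.02 − 0.9)/(1.5 − 0.9) = 0.1202/0.6000 = 0.2003
Terminal stock prices: S_uuu = 270, S_uud = 162, S_udd = 97.2, S_ddd = 58.32
Terminal payoffs (S − K): max(172, 0) = 172, max(64, 0) = 64, max(-0.8, 0) = 0, max(-39.68, 0) = 0
Node uu (S = 180): V_uu = e^(−0.02)·[0.2003·172.0000 + 0.7997·64.0000] = 83.9405
Node ud (S = 108): V_ud = e^(−0.02)·[0.2003·64.0000 + 0.7997·0.0000] = 12.5676
Node dd (S = 64.8): V_dd = e^(−0.02)·[0.2003·0.0000 + 0.7997·0.0000] = 0.0000
Node u (S = 120): V_u = e^(−0.02)·[0.2003·83.9405 + 0.7997·12.5676] = 26.3341
Node d (S = 72): V_d = e^(−0.02)·[0.2003·12.5676 + 0.7997·0.0000] = 2.4679
Node 0 (S = 80): V_0 = e^(−0.02)·[0.2003·26.3341 + 0.7997·2.4679] = 7.1056

7.11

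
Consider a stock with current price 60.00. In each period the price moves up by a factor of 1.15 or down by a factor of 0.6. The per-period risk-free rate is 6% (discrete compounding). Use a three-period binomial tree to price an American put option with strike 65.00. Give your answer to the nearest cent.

9.02

Risk-neutral probability p = (1 + 0.06 − 0.6)/(1.15 − 0.6) = 0.4600/0.5500 = 0.8364
Terminal stock prices: S_uuu = 91.25, S_uud = 47.61, S_udd = 24.84, S_ddd = 12.96
Terminal payoffs (K − S): max(-26.25, 0) = 0, max(17.39, 0) = 17.39, max(40.16, 0) = 40.16, max(52.04, 0) = 52.04
Node uu (S = 79.35): continuation = 1/1.06·[0.8364·0.0000 + 0.1636·17.3900] = 2.6846; exercise value = 0.0000 ≤ continuation, so V_uu = 2.6846
Node ud (S = 41.4): continuation = 1/1.06·[0.8364·17.3900 + 0.1636·40.1600] = 19.9208; exercise value = 23.6000 > continuation, so V_ud = 23.6000 (exercise)
Node dd (S = 21.6): continuation = 1/1.06·[0.8364·40.1600 + 0.1636·52.0400] = 39.7208; exercise value = 43.4000 > continuation, so V_dd = 43.4000 (exercise)
Node u (S = 69): continuation = 1/1.06·[0.8364·2.6846 + 0.1636·23.6000] = 5.7614; exercise value = 0.0000 ≤ continuation, so V_u = 5.7614
Node d (S = 36): continuation = 1/1.06·[0.8364·23.6000 + 0.1636·43.4000] = 25.3208; exercise value = 29.0000 > continuation, so V_d = 29.0000 (exercise)
Node 0 (S = 60): continuation = 1/1.06·[0.8364·5.7614 + 0.1636·29.0000] = 9.0227; exercise value = 5.0000 ≤ continuation, so V_0 = 9.0227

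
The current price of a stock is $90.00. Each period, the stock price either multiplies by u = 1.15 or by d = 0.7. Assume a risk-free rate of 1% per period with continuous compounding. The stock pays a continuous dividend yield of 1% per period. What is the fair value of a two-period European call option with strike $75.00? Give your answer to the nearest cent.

Per-period risk-free factor R = e^0.01 = 1.0101; dividend-adjusted growth = e^(0.01−0.01) = 1.0000.
Risk-neutral probability p = (1.0000 − 0.7)/(1.15 − 0.7) = 0.3000/0.4500 = 0.6667
Terminal stock prices: S_uu = 119, S_ud = 72.45, S_dd = 44.1
Terminal payoffs (S − K): max(44.02, 0) = 44.02, max(-2.55, 0) = 0, max(-30.9, 0) = 0
Node u (S = 103.5): V_u = e^(−0.01)·[0.6667·44.0250 + 0.3333·0.0000] = 29.0580
Node d (S = 63): V_d = e^(−0.01)·[0.6667·0.0000 + 0.3333·0.0000] = 0.0000
Node 0 (S = 90): V_0 = e^(−0.01)·[0.6667·29.0580 + 0.3333·0.0000] = 19.1792

$19.18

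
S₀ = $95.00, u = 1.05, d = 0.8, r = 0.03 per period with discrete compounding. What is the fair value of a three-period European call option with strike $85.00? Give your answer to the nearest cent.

$17.80

Risk-neutral probability p = (1 + 0.03 − 0.8)/(1.05 − 0.8) = 0.2300/0.2500 = 0.9200
Terminal stock prices: S_uuu = 110, S_uud = 83.79, S_udd = 63.84, S_ddd = 48.64
Terminal payoffs (S − K): max(24.97, 0) = 24.97, max(-1.21, 0) = 0, max(-21.16, 0) = 0, max(-36.36, 0) = 0
Node uu (S = 104.7): V_uu = 1/1.03·[0.9200·24.9744 + 0.0800·0.0000] = 22.3072
Node ud (S = 79.8): V_ud = 1/1.03·[0.9200·0.0000 + 0.0800·0.0000] = 0.0000
Node dd (S = 60.8): V_dd = 1/1.03·[0.9200·0.0000 + 0.0800·0.0000] = 0.0000
Node u (S = 99.75): V_u = 1/1.03·[0.9200·22.3072 + 0.0800·0.0000] = 19.9249
Node d (S = 76): V_d = 1/1.03·[0.9200·0.0000 + 0.0800·0.0000] = 0.0000
Node 0 (S = 95): V_0 = 1/1.03·[0.9200·19.9249 + 0.0800·0.0000] = 17.7970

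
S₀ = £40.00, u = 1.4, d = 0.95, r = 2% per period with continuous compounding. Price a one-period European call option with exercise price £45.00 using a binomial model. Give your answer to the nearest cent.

£1.68

Risk-neutral probability p = (e^0.02 − 0.95)/(1.4 − 0.95) = 0.0702/0.4500 = 0.1560
Terminal stock prices: S_u = 56, S_d = 38
Terminal payoffs (S − K): max(11, 0) = 11, max(-7, 0) = 0
Node 0 (S = 40): V_0 = e^(−0.02)·[0.1560·11.0000 + 0.8440·0.0000] = 1.6821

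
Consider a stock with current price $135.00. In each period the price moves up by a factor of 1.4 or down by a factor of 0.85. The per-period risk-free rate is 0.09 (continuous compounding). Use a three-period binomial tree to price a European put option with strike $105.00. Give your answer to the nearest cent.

Risk-neutral probability p = (e^0.09 − 0.85)/(1.4 − 0.85) = 0.2442/0.5500 = 0.4440
Terminal stock prices: S_uuu = 370.4, S_uud = 224.9, S_udd = 136.6, S_ddd = 82.91
Terminal payoffs (K − S): max(-265.4, 0) = 0, max(-119.9, 0) = 0, max(-31.55, 0) = 0, max(22.09, 0) = 22.09
Node uu (S = 264.6): V_uu = e^(−0.09)·[0.4440·0.0000 + 0.5560·0.0000] = 0.0000
Node ud (S = 160.7): V_ud = e^(−0.09)·[0.4440·0.0000 + 0.5560·0.0000] = 0.0000
Node dd (S = 97.54): V_dd = e^(−0.09)·[0.4440·0.0000 + 0.5560·22.0931] = 11.2275
Node u (S = 189): V_u = e^(−0.09)·[0.4440·0.0000 + 0.5560·0.0000] = 0.0000
Node d (S = 114.8): V_d = e^(−0.09)·[0.4440·0.0000 + 0.5560·11.2275] = 5.7057
Node 0 (S = 135): V_0 = e^(−0.09)·[0.4440·0.0000 + 0.5560·5.7057] = 2.8996

$2.90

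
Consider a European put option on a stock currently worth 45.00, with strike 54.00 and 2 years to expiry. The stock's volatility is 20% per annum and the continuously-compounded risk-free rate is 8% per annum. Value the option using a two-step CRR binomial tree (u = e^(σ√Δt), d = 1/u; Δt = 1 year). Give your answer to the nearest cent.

5.85

CRR parameters: u = e^(σ√Δt) = e^(0.2·√1) = 1.2214, d = 1/u = 0.8187
Per-period rate: rΔt = 0.08·1 = 0.08, so R = e^0.08 = 1.0833
Risk-neutral probability p = (e^0.08 − 0.8187)/(1.2214 − 0.8187) = 0.2646/0.4027 = 0.6570
Terminal stock prices: S_uu = 67.13, S_ud = 45, S_dd = 30.16
Terminal payoffs (K − S): max(-13.13, 0) = 0, max(9, 0) = 9, max(23.84, 0) = 23.84
Node u (S = 54.96): V_u = e^(−0.08)·[0.6570·0.0000 + 0.3430·9.0000] = 2.8496
Node d (S = 36.84): V_d = e^(−0.08)·[0.6570·9.0000 + 0.3430·23.8356] = 13.0054
Node 0 (S = 45): V_0 = e^(−0.08)·[0.6570·2.8496 + 0.3430·13.0054] = 5.8461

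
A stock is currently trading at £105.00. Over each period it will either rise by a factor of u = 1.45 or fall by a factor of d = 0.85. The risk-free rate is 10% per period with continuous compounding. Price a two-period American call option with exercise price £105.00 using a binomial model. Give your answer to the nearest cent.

£26.91

Risk-neutral probability p = (e^0.1 − 0.85)/(1.45 − 0.85) = 0.2552/0.6000 = 0.4253
Terminal stock prices: S_uu = 220.8, S_ud = 129.4, S_dd = 75.86
Terminal payoffs (S − K): max(115.8, 0) = 115.8, max(24.41, 0) = 24.41, max(-29.14, 0) = 0
Node u (S = 152.2): continuation = e^(−0.1)·[0.4253·115.7625 + 0.5747·24.4125] = 57.2421; exercise value = 47.2500 ≤ continuation, so V_u = 57.2421
Node d (S = 89.25): continuation = e^(−0.1)·[0.4253·24.4125 + 0.5747·0.0000] = 9.3943; exercise value = 0.0000 ≤ continuation, so V_d = 9.3943
Node 0 (S = 105): continuation = e^(−0.1)·[0.4253·57.2421 + 0.5747·9.3943] = 26.9128; exercise value = 0.0000 ≤ continuation, so V_0 = 26.9128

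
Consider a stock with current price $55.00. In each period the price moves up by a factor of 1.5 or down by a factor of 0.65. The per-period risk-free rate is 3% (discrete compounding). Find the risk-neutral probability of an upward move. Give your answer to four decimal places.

p = 0.4471

Risk-neutral probability p = (1 + 0.03 − 0.65)/(1.5 − 0.65) = 0.3800/0.8500 = 0.4471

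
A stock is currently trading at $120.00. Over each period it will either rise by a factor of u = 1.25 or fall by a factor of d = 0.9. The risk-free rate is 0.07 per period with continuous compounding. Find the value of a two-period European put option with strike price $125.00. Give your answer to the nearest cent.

$6.22

Risk-neutral probability p = (e^0.07 − 0.9)/(1.25 − 0.9) = 0.1725/0.3500 = 0.4929
Terminal stock prices: S_uu = 187.5, S_ud = 135, S_dd = 97.2
Terminal payoffs (K − S): max(-62.5, 0) = 0, max(-10, 0) = 0, max(27.8, 0) = 27.8
Node u (S = 150): V_u = e^(−0.07)·[0.4929·0.0000 + 0.5071·0.0000] = 0.0000
Node d (S = 108): V_d = e^(−0.07)·[0.4929·0.0000 + 0.5071·27.8000] = 13.1448
Node 0 (S = 120): V_0 = e^(−0.07)·[0.4929·0.0000 + 0.5071·13.1448] = 6.2153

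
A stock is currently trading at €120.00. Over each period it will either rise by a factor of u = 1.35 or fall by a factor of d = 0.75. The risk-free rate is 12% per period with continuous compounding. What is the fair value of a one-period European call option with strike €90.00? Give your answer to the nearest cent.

Risk-neutral probability p = (e^0.12 − 0.75)/(1.35 − 0.75) = 0.3775/0.6000 = 0.6292
Terminal stock prices: S_u = 162, S_d = 90
Terminal payoffs (S − K): max(72, 0) = 72, max(0, 0) = 0
Node 0 (S = 120): V_0 = e^(−0.12)·[0.6292·72.0000 + 0.3708·0.0000] = 40.1772

€40.18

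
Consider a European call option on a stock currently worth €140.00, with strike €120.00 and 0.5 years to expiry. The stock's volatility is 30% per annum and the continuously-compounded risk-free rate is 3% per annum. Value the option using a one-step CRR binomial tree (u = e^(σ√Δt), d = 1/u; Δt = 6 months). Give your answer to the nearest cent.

CRR parameters: u = e^(σ√Δt) = e^(0.3·√0.5) = 1.2363, d = 1/u = 0.8089
Per-period rate: rΔt = 0.03·0.5 = 0.015, so R = e^0.015 = 1.0151
Risk-neutral probability p = (e^0.015 − 0.8089)/(1.2363 − 0.8089) = 0.2063/0.4275 = 0.4825
Terminal stock prices: S_u = 173.1, S_d = 113.2
Terminal payoffs (S − K): max(53.08, 0) = 53.08, max(-6.76, 0) = 0
Node 0 (S = 140): V_0 = e^(−0.015)·[0.4825·53.0836 + 0.5175·0.0000] = 25.2326

€25.23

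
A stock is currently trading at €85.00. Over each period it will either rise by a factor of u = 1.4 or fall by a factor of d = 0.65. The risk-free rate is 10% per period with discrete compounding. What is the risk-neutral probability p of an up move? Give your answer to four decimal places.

Risk-neutral probability p = (1 + 0.1 − 0.65)/(1.4 − 0.65) = 0.4500/0.7500 = 0.6000

p = 0.6000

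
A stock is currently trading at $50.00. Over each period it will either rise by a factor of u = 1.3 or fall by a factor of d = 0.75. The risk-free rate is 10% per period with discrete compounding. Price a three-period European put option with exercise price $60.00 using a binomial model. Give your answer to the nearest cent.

$5.85

Risk-neutral probability p = (1 + 0.1 − 0.75)/(1.3 − 0.75) = 0.3500/0.5500 = 0.6364
Terminal stock prices: S_uuu = 109.9, S_uud = 63.38, S_udd = 36.56, S_ddd = 21.09
Terminal payoffs (K − S): max(-49.85, 0) = 0, max(-3.375, 0) = 0, max(23.44, 0) = 23.44, max(38.91, 0) = 38.91
Node uu (S = 84.5): V_uu = 1/1.1·[0.6364·0.0000 + 0.3636·0.0000] = 0.0000
Node ud (S = 48.75): V_ud = 1/1.1·[0.6364·0.0000 + 0.3636·23.4375] = 7.7479
Node dd (S = 28.12): V_dd = 1/1.1·[0.6364·23.4375 + 0.3636·38.9062] = 26.4205
Node u (S = 65): V_u = 1/1.1·[0.6364·0.0000 + 0.3636·7.7479] = 2.5613
Node d (S = 37.5): V_d = 1/1.1·[0.6364·7.7479 + 0.3636·26.4205] = 13.2163
Node 0 (S = 50): V_0 = 1/1.1·[0.6364·2.5613 + 0.3636·13.2163] = 5.8508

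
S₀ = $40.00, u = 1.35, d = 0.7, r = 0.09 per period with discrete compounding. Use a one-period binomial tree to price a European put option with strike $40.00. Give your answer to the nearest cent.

$4.40

Risk-neutral probability p = (1 + 0.09 − 0.7)/(1.35 − 0.7) = 0.3900/0.6500 = 0.6000
Terminal stock prices: S_u = 54, S_d = 28
Terminal payoffs (K − S): max(-14, 0) = 0, max(12, 0) = 12
Node 0 (S = 40): V_0 = 1/1.09·[0.6000·0.0000 + 0.4000·12.0000] = 4.4037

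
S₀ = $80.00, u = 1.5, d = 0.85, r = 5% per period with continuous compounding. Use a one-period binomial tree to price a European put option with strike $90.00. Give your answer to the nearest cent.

$14.45

Risk-neutral probability p = (e^0.05 − 0.85)/(1.5 − 0.85) = 0.2013/0.6500 = 0.3096
Terminal stock prices: S_u = 120, S_d = 68
Terminal payoffs (K − S): max(-30, 0) = 0, max(22, 0) = 22
Node 0 (S = 80): V_0 = e^(−0.05)·[0.3096·0.0000 + 0.6904·22.0000] = 14.4470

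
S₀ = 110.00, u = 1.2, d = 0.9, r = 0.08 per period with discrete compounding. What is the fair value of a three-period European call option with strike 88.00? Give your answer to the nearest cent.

40.54

Risk-neutral probability p = (1 + 0.08 − 0.9)/(1.2 − 0.9) = 0.1800/0.3000 = 0.6000
Terminal stock prices: S_uuu = 190.1, S_uud = 142.6, S_udd = 106.9, S_ddd = 80.19
Terminal payoffs (S − K): max(102.1, 0) = 102.1, max(54.56, 0) = 54.56, max(18.92, 0) = 18.92, max(-7.81, 0) = 0
Node uu (S = 158.4): V_uu = 1/1.08·[0.6000·102.0800 + 0.4000·54.5600] = 76.9185
Node ud (S = 118.8): V_ud = 1/1.08·[0.6000·54.5600 + 0.4000·18.9200] = 37.3185
Node dd (S = 89.1): V_dd = 1/1.08·[0.6000·18.9200 + 0.4000·0.0000] = 10.5111
Node u (S = 132): V_u = 1/1.08·[0.6000·76.9185 + 0.4000·37.3185] = 56.5542
Node d (S = 99): V_d = 1/1.08·[0.6000·37.3185 + 0.4000·10.5111] = 24.6255
Node 0 (S = 110): V_0 = 1/1.08·[0.6000·56.5542 + 0.4000·24.6255] = 40.5396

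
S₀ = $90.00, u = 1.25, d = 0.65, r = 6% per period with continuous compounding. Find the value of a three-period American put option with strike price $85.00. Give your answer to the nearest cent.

$10.09

Risk-neutral probability p = (e^0.06 − 0.65)/(1.25 − 0.65) = 0.4118/0.6000 = 0.6864
Terminal stock prices: S_uuu = 175.8, S_uud = 91.41, S_udd = 47.53, S_ddd = 24.72
Terminal payoffs (K − S): max(-90.78, 0) = 0, max(-6.406, 0) = 0, max(37.47, 0) = 37.47, max(60.28, 0) = 60.28
Node uu (S = 140.6): continuation = e^(−0.06)·[0.6864·0.0000 + 0.3136·0.0000] = 0.0000; exercise value = 0.0000 ≤ continuation, so V_uu = 0.0000
Node ud (S = 73.12): continuation = e^(−0.06)·[0.6864·0.0000 + 0.3136·37.4687] = 11.0661; exercise value = 11.8750 > continuation, so V_ud = 11.8750 (exercise)
Node dd (S = 38.03): continuation = e^(−0.06)·[0.6864·37.4687 + 0.3136·60.2837] = 42.0250; exercise value = 46.9750 > continuation, so V_dd = 46.9750 (exercise)
Node u (S = 112.5): continuation = e^(−0.06)·[0.6864·0.0000 + 0.3136·11.8750] = 3.5072; exercise value = 0.0000 ≤ continuation, so V_u = 3.5072
Node d (S = 58.5): continuation = e^(−0.06)·[0.6864·11.8750 + 0.3136·46.9750] = 21.5500; exercise value = 26.5000 > continuation, so V_d = 26.5000 (exercise)
Node 0 (S = 90): continuation = e^(−0.06)·[0.6864·3.5072 + 0.3136·26.5000] = 10.0937; exercise value = 0.0000 ≤ continuation, so V_0 = 10.0937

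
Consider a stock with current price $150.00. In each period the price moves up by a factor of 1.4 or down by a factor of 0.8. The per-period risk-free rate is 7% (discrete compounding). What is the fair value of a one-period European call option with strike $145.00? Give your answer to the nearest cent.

$27.34

Risk-neutral probability p = (1 + 0.07 − 0.8)/(1.4 − 0.8) = 0.2700/0.6000 = 0.4500
Terminal stock prices: S_u = 210, S_d = 120
Terminal payoffs (S − K): max(65, 0) = 65, max(-25, 0) = 0
Node 0 (S = 150): V_0 = 1/1.07·[0.4500·65.0000 + 0.5500·0.0000] = 27.3364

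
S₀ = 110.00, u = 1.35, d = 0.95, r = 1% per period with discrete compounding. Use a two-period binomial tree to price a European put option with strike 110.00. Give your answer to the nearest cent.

Risk-neutral probability p = (1 + 0.01 − 0.95)/(1.35 − 0.95) = 0.0600/0.4000 = 0.1500
Terminal stock prices: S_uu = 200.5, S_ud = 141.1, S_dd = 99.27
Terminal payoffs (K − S): max(-90.48, 0) = 0, max(-31.07, 0) = 0, max(10.73, 0) = 10.73
Node u (S = 148.5): V_u = 1/1.01·[0.1500·0.0000 + 0.8500·0.0000] = 0.0000
Node d (S = 104.5): V_d = 1/1.01·[0.1500·0.0000 + 0.8500·10.7250] = 9.0260
Node 0 (S = 110): V_0 = 1/1.01·[0.1500·0.0000 + 0.8500·9.0260] = 7.5961

7.60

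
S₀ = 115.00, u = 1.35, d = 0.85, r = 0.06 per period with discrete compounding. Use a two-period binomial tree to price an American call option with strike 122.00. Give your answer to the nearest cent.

Risk-neutral probability p = (1 + 0.06 − 0.85)/(1.35 − 0.85) = 0.2100/0.5000 = 0.4200
Terminal stock prices: S_uu = 209.6, S_ud = 132, S_dd = 83.09
Terminal payoffs (S − K): max(87.59, 0) = 87.59, max(9.963, 0) = 9.963, max(-38.91, 0) = 0
Node u (S = 155.2): continuation = 1/1.06·[0.4200·87.5875 + 0.5800·9.9625] = 40.1557; exercise value = 33.2500 ≤ continuation, so V_u = 40.1557
Node d (S = 97.75): continuation = 1/1.06·[0.4200·9.9625 + 0.5800·0.0000] = 3.9474; exercise value = 0.0000 ≤ continuation, so V_d = 3.9474
Node 0 (S = 115): continuation = 1/1.06·[0.4200·40.1557 + 0.5800·3.9474] = 18.0706; exercise value = 0.0000 ≤ continuation, so V_0 = 18.0706

18.07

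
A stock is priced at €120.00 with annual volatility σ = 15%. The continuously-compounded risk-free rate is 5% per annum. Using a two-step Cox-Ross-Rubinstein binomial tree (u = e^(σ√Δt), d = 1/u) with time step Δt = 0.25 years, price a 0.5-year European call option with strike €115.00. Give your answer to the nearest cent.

€10.00

CRR parameters: u = e^(σ√Δt) = e^(0.15·√0.25) = 1.0779, d = 1/u = 0.9277
Per-period rate: rΔt = 0.05·0.25 = 0.0125, so R = e^0.0125 = 1.0126
Risk-neutral probability p = (e^0.0125 − 0.9277)/(1.0779 − 0.9277) = 0.0848/0.1501 = 0.5650
Terminal stock prices: S_uu = 139.4, S_ud = 120, S_dd = 103.3
Terminal payoffs (S − K): max(24.42, 0) = 24.42, max(5, 0) = 5, max(-11.72, 0) = 0
Node u (S = 129.3): V_u = e^(−0.0125)·[0.5650·24.4201 + 0.4350·5.0000] = 15.7747
Node d (S = 111.3): V_d = e^(−0.0125)·[0.5650·5.0000 + 0.4350·0.0000] = 2.7901
Node 0 (S = 120): V_0 = e^(−0.0125)·[0.5650·15.7747 + 0.4350·2.7901] = 10.0010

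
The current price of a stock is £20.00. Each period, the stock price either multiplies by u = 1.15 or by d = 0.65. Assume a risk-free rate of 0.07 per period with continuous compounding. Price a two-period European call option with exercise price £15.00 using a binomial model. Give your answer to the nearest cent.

Risk-neutral probability p = (e^0.07 − 0.65)/(1.15 − 0.65) = 0.4225/0.5000 = 0.8450
Terminal stock prices: S_uu = 26.45, S_ud = 14.95, S_dd = 8.45
Terminal payoffs (S − K): max(11.45, 0) = 11.45, max(-0.05, 0) = 0, max(-6.55, 0) = 0
Node u (S = 23): V_u = e^(−0.07)·[0.8450·11.4500 + 0.1550·0.0000] = 9.0213
Node d (S = 13): V_d = e^(−0.07)·[0.8450·0.0000 + 0.1550·0.0000] = 0.0000
Node 0 (S = 20): V_0 = e^(−0.07)·[0.8450·9.0213 + 0.1550·0.0000] = 7.1078

£7.11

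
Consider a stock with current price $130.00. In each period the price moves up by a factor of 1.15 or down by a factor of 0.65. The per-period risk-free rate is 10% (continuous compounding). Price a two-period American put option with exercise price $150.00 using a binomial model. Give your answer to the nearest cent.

Risk-neutral probability p = (e^0.1 − 0.65)/(1.15 − 0.65) = 0.4552/0.5000 = 0.9103
Terminal stock prices: S_uu = 171.9, S_ud = 97.17, S_dd = 54.93
Terminal payoffs (K − S): max(-21.92, 0) = 0, max(52.83, 0) = 52.83, max(95.07, 0) = 95.07
Node u (S = 149.5): continuation = e^(−0.1)·[0.9103·0.0000 + 0.0897·52.8250] = 4.2855; exercise value = 0.5000 ≤ continuation, so V_u = 4.2855
Node d (S = 84.5): continuation = e^(−0.1)·[0.9103·52.8250 + 0.0897·95.0750] = 51.2256; exercise value = 65.5000 > continuation, so V_d = 65.5000 (exercise)
Node 0 (S = 130): continuation = e^(−0.1)·[0.9103·4.2855 + 0.0897·65.5000] = 8.8438; exercise value = 20.0000 > continuation, so V_0 = 20.0000 (exercise)

$20.00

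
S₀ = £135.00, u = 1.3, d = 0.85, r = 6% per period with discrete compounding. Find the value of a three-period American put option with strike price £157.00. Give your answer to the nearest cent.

£24.62

Risk-neutral probability p = (1 + 0.06 − 0.85)/(1.3 − 0.85) = 0.2100/0.4500 = 0.4667
Terminal stock prices: S_uuu = 296.6, S_uud = 193.9, S_udd = 126.8, S_ddd = 82.91
Terminal payoffs (K − S): max(-139.6, 0) = 0, max(-36.93, 0) = 0, max(30.2, 0) = 30.2, max(74.09, 0) = 74.09
Node uu (S = 228.2): continuation = 1/1.06·[0.4667·0.0000 + 0.5333·0.0000] = 0.0000; exercise value = 0.0000 ≤ continuation, so V_uu = 0.0000
Node ud (S = 149.2): continuation = 1/1.06·[0.4667·0.0000 + 0.5333·30.2013] = 15.1956; exercise value = 7.8250 ≤ continuation, so V_ud = 15.1956
Node dd (S = 97.54): continuation = 1/1.06·[0.4667·30.2013 + 0.5333·74.0931] = 50.5757; exercise value = 59.4625 > continuation, so V_dd = 59.4625 (exercise)
Node u (S = 175.5): continuation = 1/1.06·[0.4667·0.0000 + 0.5333·15.1956] = 7.6456; exercise value = 0.0000 ≤ continuation, so V_u = 7.6456
Node d (S = 114.8): continuation = 1/1.06·[0.4667·15.1956 + 0.5333·59.4625] = 36.6081; exercise value = 42.2500 > continuation, so V_d = 42.2500 (exercise)
Node 0 (S = 135): continuation = 1/1.06·[0.4667·7.6456 + 0.5333·42.2500] = 24.6238; exercise value = 22.0000 ≤ continuation, so V_0 = 24.6238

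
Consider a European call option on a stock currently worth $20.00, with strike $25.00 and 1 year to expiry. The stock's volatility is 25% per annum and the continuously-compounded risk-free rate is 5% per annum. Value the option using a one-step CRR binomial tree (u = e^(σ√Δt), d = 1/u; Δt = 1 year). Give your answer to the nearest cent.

CRR parameters: u = e^(σ√Δt) = e^(0.25·√1) = 1.2840, d = 1/u = 0.7788
Per-period rate: rΔt = 0.05·1 = 0.05, so R = e^0.05 = 1.0513
Risk-neutral probability p = (e^0.05 − 0.7788)/(1.2840 − 0.7788) = 0.2725/0.5052 = 0.5393
Terminal stock prices: S_u = 25.68, S_d = 15.58
Terminal payoffs (S − K): max(0.6805, 0) = 0.6805, max(-9.424, 0) = 0
Node 0 (S = 20): V_0 = e^(−0.05)·[0.5393·0.6805 + 0.4607·0.0000] = 0.3491

$0.35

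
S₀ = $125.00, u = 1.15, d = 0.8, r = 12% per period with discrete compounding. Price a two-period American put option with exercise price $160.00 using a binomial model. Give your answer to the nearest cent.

$35.00

Risk-neutral probability p = (1 + 0.12 − 0.8)/(1.15 − 0.8) = 0.3200/0.3500 = 0.9143
Terminal stock prices: S_uu = 165.3, S_ud = 115, S_dd = 80
Terminal payoffs (K − S): max(-5.312, 0) = 0, max(45, 0) = 45, max(80, 0) = 80
Node u (S = 143.8): continuation = 1/1.12·[0.9143·0.0000 + 0.0857·45.0000] = 3.4439; exercise value = 16.2500 > continuation, so V_u = 16.2500 (exercise)
Node d (S = 100): continuation = 1/1.12·[0.9143·45.0000 + 0.0857·80.0000] = 42.8571; exercise value = 60.0000 > continuation, so V_d = 60.0000 (exercise)
Node 0 (S = 125): continuation = 1/1.12·[0.9143·16.2500 + 0.0857·60.0000] = 17.8571; exercise value = 35.0000 > continuation, so V_0 = 35.0000 (exercise)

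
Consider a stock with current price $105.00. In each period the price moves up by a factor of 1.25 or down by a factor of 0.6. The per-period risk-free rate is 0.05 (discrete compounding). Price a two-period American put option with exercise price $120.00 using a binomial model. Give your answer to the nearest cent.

Risk-neutral probability p = (1 + 0.05 − 0.6)/(1.25 − 0.6) = 0.4500/0.6500 = 0.6923
Terminal stock prices: S_uu = 164.1, S_ud = 78.75, S_dd = 37.8
Terminal payoffs (K − S): max(-44.06, 0) = 0, max(41.25, 0) = 41.25, max(82.2, 0) = 82.2
Node u (S = 131.2): continuation = 1/1.05·[0.6923·0.0000 + 0.3077·41.2500] = 12.0879; exercise value = 0.0000 ≤ continuation, so V_u = 12.0879
Node d (S = 63): continuation = 1/1.05·[0.6923·41.2500 + 0.3077·82.2000] = 51.2857; exercise value = 57.0000 > continuation, so V_d = 57.0000 (exercise)
Node 0 (S = 105): continuation = 1/1.05·[0.6923·12.0879 + 0.3077·57.0000] = 24.6733; exercise value = 15.0000 ≤ continuation, so V_0 = 24.6733

$24.67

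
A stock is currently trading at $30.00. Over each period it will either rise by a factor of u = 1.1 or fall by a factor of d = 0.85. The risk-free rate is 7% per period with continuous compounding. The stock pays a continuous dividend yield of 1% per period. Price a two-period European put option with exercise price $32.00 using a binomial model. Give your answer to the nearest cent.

Per-period risk-free factor R = e^0.07 = 1.0725; dividend-adjusted growth = e^(0.07−0.01) = 1.0618.
Risk-neutral probability p = (1.0618 − 0.85)/(1.1 − 0.85) = 0.2118/0.2500 = 0.8473
Terminal stock prices: S_uu = 36.3, S_ud = 28.05, S_dd = 21.67
Terminal payoffs (K − S): max(-4.3, 0) = 0, max(3.95, 0) = 3.95, max(10.33, 0) = 10.33
Node u (S = 33): V_u = e^(−0.07)·[0.8473·0.0000 + 0.1527·3.9500] = 0.5622
Node d (S = 25.5): V_d = e^(−0.07)·[0.8473·3.9500 + 0.1527·10.3250] = 4.5903
Node 0 (S = 30): V_0 = e^(−0.07)·[0.8473·0.5622 + 0.1527·4.5903] = 1.0975

$1.10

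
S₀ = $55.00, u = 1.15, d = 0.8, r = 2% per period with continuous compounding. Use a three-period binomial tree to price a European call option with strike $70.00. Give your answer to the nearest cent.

Risk-neutral probability p = (e^0.02 − 0.8)/(1.15 − 0.8) = 0.2202/0.3500 = 0.6291
Terminal stock prices: S_uuu = 83.65, S_uud = 58.19, S_udd = 40.48, S_ddd = 28.16
Terminal payoffs (S − K): max(13.65, 0) = 13.65, max(-11.81, 0) = 0, max(-29.52, 0) = 0, max(-41.84, 0) = 0
Node uu (S = 72.74): V_uu = e^(−0.02)·[0.6291·13.6481 + 0.3709·0.0000] = 8.4166
Node ud (S = 50.6): V_ud = e^(−0.02)·[0.6291·0.0000 + 0.3709·0.0000] = 0.0000
Node dd (S = 35.2): V_dd = e^(−0.02)·[0.6291·0.0000 + 0.3709·0.0000] = 0.0000
Node u (S = 63.25): V_u = e^(−0.02)·[0.6291·8.4166 + 0.3709·0.0000] = 5.1905
Node d (S = 44): V_d = e^(−0.02)·[0.6291·0.0000 + 0.3709·0.0000] = 0.0000
Node 0 (S = 55): V_0 = e^(−0.02)·[0.6291·5.1905 + 0.3709·0.0000] = 3.2009

$3.20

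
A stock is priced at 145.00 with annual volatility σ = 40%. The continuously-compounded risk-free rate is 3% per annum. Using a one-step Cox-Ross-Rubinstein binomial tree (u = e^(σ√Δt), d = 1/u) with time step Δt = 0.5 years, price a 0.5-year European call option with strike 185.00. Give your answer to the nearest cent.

3.33

CRR parameters: u = e^(σ√Δt) = e^(0.4·√0.5) = 1.3269, d = 1/u = 0.7536
Per-period rate: rΔt = 0.03·0.5 = 0.015, so R = e^0.015 = 1.0151
Risk-neutral probability p = (e^0.015 − 0.7536)/(1.3269 − 0.7536) = 0.2615/0.5733 = 0.4561
Terminal stock prices: S_u = 192.4, S_d = 109.3
Terminal payoffs (S − K): max(7.4, 0) = 7.4, max(-75.72, 0) = 0
Node 0 (S = 145): V_0 = e^(−0.015)·[0.4561·7.4000 + 0.5439·0.0000] = 3.3250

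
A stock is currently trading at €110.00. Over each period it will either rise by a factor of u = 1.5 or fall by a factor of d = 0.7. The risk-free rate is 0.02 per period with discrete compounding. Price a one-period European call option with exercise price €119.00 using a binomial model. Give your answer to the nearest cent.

€18.04

Risk-neutral probability p = (1 + 0.02 − 0.7)/(1.5 − 0.7) = 0.3200/0.8000 = 0.4000
Terminal stock prices: S_u = 165, S_d = 77
Terminal payoffs (S − K): max(46, 0) = 46, max(-42, 0) = 0
Node 0 (S = 110): V_0 = 1/1.02·[0.4000·46.0000 + 0.6000·0.0000] = 18.0392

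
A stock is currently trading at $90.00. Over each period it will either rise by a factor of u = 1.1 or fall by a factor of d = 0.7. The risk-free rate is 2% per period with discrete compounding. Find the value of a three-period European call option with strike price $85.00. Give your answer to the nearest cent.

Risk-neutral probability p = (1 + 0.02 − 0.7)/(1.1 − 0.7) = 0.3200/0.4000 = 0.8000
Terminal stock prices: S_uuu = 119.8, S_uud = 76.23, S_udd = 48.51, S_ddd = 30.87
Terminal payoffs (S − K): max(34.79, 0) = 34.79, max(-8.77, 0) = 0, max(-36.49, 0) = 0, max(-54.13, 0) = 0
Node uu (S = 108.9): V_uu = 1/1.02·[0.8000·34.7900 + 0.2000·0.0000] = 27.2863
Node ud (S = 69.3): V_ud = 1/1.02·[0.8000·0.0000 + 0.2000·0.0000] = 0.0000
Node dd (S = 44.1): V_dd = 1/1.02·[0.8000·0.0000 + 0.2000·0.0000] = 0.0000
Node u (S = 99): V_u = 1/1.02·[0.8000·27.2863 + 0.2000·0.0000] = 21.4010
Node d (S = 63): V_d = 1/1.02·[0.8000·0.0000 + 0.2000·0.0000] = 0.0000
Node 0 (S = 90): V_0 = 1/1.02·[0.8000·21.4010 + 0.2000·0.0000] = 16.7851

$16.79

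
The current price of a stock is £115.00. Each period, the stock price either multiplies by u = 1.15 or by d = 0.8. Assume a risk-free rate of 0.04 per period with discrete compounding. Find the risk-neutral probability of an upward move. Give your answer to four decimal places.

Risk-neutral probability p = (1 + 0.04 − 0.8)/(1.15 − 0.8) = 0.2400/0.3500 = 0.6857

p = 0.6857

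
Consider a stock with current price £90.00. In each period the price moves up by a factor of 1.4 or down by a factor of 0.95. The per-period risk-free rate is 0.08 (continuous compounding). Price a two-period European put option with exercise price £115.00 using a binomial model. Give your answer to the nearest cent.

Risk-neutral probability p = (e^0.08 − 0.95)/(1.4 − 0.95) = 0.1333/0.4500 = 0.2962
Terminal stock prices: S_uu = 176.4, S_ud = 119.7, S_dd = 81.22
Terminal payoffs (K − S): max(-61.4, 0) = 0, max(-4.7, 0) = 0, max(33.78, 0) = 33.78
Node u (S = 126): V_u = e^(−0.08)·[0.2962·0.0000 + 0.7038·0.0000] = 0.0000
Node d (S = 85.5): V_d = e^(−0.08)·[0.2962·0.0000 + 0.7038·33.7750] = 21.9435
Node 0 (S = 90): V_0 = e^(−0.08)·[0.2962·0.0000 + 0.7038·21.9435] = 14.2566

£14.26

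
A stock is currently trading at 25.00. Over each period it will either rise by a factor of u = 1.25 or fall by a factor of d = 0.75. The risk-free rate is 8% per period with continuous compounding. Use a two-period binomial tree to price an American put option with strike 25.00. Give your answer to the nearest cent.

2.22

Risk-neutral probability p = (e^0.08 − 0.75)/(1.25 − 0.75) = 0.3333/0.5000 = 0.6666
Terminal stock prices: S_uu = 39.06, S_ud = 23.44, S_dd = 14.06
Terminal payoffs (K − S): max(-14.06, 0) = 0, max(1.562, 0) = 1.562, max(10.94, 0) = 10.94
Node u (S = 31.25): continuation = e^(−0.08)·[0.6666·0.0000 + 0.3334·1.5625] = 0.4809; exercise value = 0.0000 ≤ continuation, so V_u = 0.4809
Node d (S = 18.75): continuation = e^(−0.08)·[0.6666·1.5625 + 0.3334·10.9375] = 4.3279; exercise value = 6.2500 > continuation, so V_d = 6.2500 (exercise)
Node 0 (S = 25): continuation = e^(−0.08)·[0.6666·0.4809 + 0.3334·6.2500] = 2.2196; exercise value = 0.0000 ≤ continuation, so V_0 = 2.2196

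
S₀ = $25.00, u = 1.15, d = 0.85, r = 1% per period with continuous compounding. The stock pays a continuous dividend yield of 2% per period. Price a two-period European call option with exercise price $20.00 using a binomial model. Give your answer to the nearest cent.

$4.96

Per-period risk-free factor R = e^0.01 = 1.0101; dividend-adjusted growth = e^(0.01−0.02) = 0.9900.
Risk-neutral probability p = (0.9900 − 0.85)/(1.15 − 0.85) = 0.1400/0.3000 = 0.4668
Terminal stock prices: S_uu = 33.06, S_ud = 24.44, S_dd = 18.06
Terminal payoffs (S − K): max(13.06, 0) = 13.06, max(4.437, 0) = 4.437, max(-1.938, 0) = 0
Node u (S = 28.75): V_u = e^(−0.01)·[0.4668·13.0625 + 0.5332·4.4375] = 8.3797
Node d (S = 21.25): V_d = e^(−0.01)·[0.4668·4.4375 + 0.5332·0.0000] = 2.0510
Node 0 (S = 25): V_0 = e^(−0.01)·[0.4668·8.3797 + 0.5332·2.0510] = 4.9556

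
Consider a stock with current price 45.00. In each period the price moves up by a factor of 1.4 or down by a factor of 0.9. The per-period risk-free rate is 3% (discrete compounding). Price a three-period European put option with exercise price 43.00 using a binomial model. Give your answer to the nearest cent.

3.78

Risk-neutral probability p = (1 + 0.03 − 0.9)/(1.4 − 0.9) = 0.1300/0.5000 = 0.2600
Terminal stock prices: S_uuu = 123.5, S_uud = 79.38, S_udd = 51.03, S_ddd = 32.81
Terminal payoffs (K − S): max(-80.48, 0) = 0, max(-36.38, 0) = 0, max(-8.03, 0) = 0, max(10.19, 0) = 10.19
Node uu (S = 88.2): V_uu = 1/1.03·[0.2600·0.0000 + 0.7400·0.0000] = 0.0000
Node ud (S = 56.7): V_ud = 1/1.03·[0.2600·0.0000 + 0.7400·0.0000] = 0.0000
Node dd (S = 36.45): V_dd = 1/1.03·[0.2600·0.0000 + 0.7400·10.1950] = 7.3246
Node u (S = 63): V_u = 1/1.03·[0.2600·0.0000 + 0.7400·0.0000] = 0.0000
Node d (S = 40.5): V_d = 1/1.03·[0.2600·0.0000 + 0.7400·7.3246] = 5.2623
Node 0 (S = 45): V_0 = 1/1.03·[0.2600·0.0000 + 0.7400·5.2623] = 3.7807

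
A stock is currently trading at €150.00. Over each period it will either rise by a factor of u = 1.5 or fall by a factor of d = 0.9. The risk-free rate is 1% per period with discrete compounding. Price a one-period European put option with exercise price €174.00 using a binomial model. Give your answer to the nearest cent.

Risk-neutral probability p = (1 + 0.01 − 0.9)/(1.5 − 0.9) = 0.1100/0.6000 = 0.1833
Terminal stock prices: S_u = 225, S_d = 135
Terminal payoffs (K − S): max(-51, 0) = 0, max(39, 0) = 39
Node 0 (S = 150): V_0 = 1/1.01·[0.1833·0.0000 + 0.8167·39.0000] = 31.5347

€31.53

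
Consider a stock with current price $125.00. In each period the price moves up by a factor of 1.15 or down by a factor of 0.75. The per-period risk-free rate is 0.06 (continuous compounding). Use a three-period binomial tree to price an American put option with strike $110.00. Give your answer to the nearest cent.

$4.29

Risk-neutral probability p = (e^0.06 − 0.75)/(1.15 − 0.75) = 0.3118/0.4000 = 0.7796
Terminal stock prices: S_uuu = 190.1, S_uud = 124, S_udd = 80.86, S_ddd = 52.73
Terminal payoffs (K − S): max(-80.11, 0) = 0, max(-13.98, 0) = 0, max(29.14, 0) = 29.14, max(57.27, 0) = 57.27
Node uu (S = 165.3): continuation = e^(−0.06)·[0.7796·0.0000 + 0.2204·0.0000] = 0.0000; exercise value = 0.0000 ≤ continuation, so V_uu = 0.0000
Node ud (S = 107.8): continuation = e^(−0.06)·[0.7796·0.0000 + 0.2204·29.1406] = 6.0488; exercise value = 2.1875 ≤ continuation, so V_ud = 6.0488
Node dd (S = 70.31): continuation = e^(−0.06)·[0.7796·29.1406 + 0.2204·57.2656] = 33.2816; exercise value = 39.6875 > continuation, so V_dd = 39.6875 (exercise)
Node u (S = 143.8): continuation = e^(−0.06)·[0.7796·0.0000 + 0.2204·6.0488] = 1.2556; exercise value = 0.0000 ≤ continuation, so V_u = 1.2556
Node d (S = 93.75): continuation = e^(−0.06)·[0.7796·6.0488 + 0.2204·39.6875] = 12.6790; exercise value = 16.2500 > continuation, so V_d = 16.2500 (exercise)
Node 0 (S = 125): continuation = e^(−0.06)·[0.7796·1.2556 + 0.2204·16.2500] = 4.2949; exercise value = 0.0000 ≤ continuation, so V_0 = 4.2949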